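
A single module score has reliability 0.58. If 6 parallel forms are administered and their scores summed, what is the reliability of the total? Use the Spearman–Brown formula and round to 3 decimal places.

0.892

ρ_k = kρ / (1 + (k−1)ρ) = 6·0.58 / (1 + 5·0.58) = 3.480 / 3.900 = 0.892.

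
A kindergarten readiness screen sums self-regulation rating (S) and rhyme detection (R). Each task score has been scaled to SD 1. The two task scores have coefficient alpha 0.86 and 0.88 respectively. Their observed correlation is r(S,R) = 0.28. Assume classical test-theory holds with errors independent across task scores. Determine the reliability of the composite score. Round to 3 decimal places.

0.898

Var(S+R) = 2 + 2·[0.28] = 2 + 0.56 = 2.56.
Because errors are independent across components, Cov(Tᵢ,Tⱼ) = Cov(Xᵢ,Xⱼ); the off-diagonal part of the true-score variance is the same as above.
True-score variance = [0.86 + 0.88] + 0.56 = 1.74 + 0.56 = 2.3.
Reliability = 2.3 / 2.56 = 0.898.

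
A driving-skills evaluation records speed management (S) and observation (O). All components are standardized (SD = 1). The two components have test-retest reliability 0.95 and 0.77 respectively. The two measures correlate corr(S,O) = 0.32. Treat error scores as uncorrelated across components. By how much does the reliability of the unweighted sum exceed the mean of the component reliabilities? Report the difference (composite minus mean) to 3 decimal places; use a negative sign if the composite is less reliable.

Var(sum) = 2 + 0.64 = 2.64; true-score variance = 1.72 + 0.64 = 2.36; composite reliability = 0.8939.
Mean component reliability = 0.8600.
Difference = 0.8939 − 0.8600 = 0.034.

0.034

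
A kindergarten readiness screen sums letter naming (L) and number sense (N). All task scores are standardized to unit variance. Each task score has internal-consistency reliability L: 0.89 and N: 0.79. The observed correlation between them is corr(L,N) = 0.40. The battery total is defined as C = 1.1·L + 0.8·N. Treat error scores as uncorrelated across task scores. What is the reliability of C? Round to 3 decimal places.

0.895

Var(C) = 1.1² + 0.8² + 2·[0.88·0.40] = 1.85 + 0.704 = 2.554.
Because errors are independent across components, Cov(Tᵢ,Tⱼ) = Cov(Xᵢ,Xⱼ); the off-diagonal part of the true-score variance is the same as above.
True-score variance = [1.1²·0.89 + 0.8²·0.79] + 0.704 = 1.5825 + 0.704 = 2.2865.
Reliability = 2.2865 / 2.554 = 0.895.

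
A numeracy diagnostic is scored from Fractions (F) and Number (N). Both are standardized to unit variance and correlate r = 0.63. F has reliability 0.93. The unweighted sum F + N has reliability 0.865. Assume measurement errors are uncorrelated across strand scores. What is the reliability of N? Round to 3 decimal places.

0.630

Var(F+N) = 2 + 2·0.63 = 3.260.
True-score variance = ρ_F + ρ_N + 2·0.63, so 0.865 = (0.93 + ρ_N + 1.26) / 3.260.
ρ_N = 0.865·3.260 − 0.93 − 1.26 = 0.630.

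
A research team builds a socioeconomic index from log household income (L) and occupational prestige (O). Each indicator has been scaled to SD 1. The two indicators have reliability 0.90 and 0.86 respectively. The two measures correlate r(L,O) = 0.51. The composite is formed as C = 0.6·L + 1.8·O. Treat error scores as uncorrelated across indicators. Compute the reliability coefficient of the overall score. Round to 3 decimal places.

Var(C) = 0.6² + 1.8² + 2·[1.08·0.51] = 3.6 + 1.1016 = 4.7016.
Under uncorrelated errors the observed covariances equal the true-score covariances, so only the own-variance terms attenuate.
True-score variance = [0.6²·0.90 + 1.8²·0.86] + 1.1016 = 3.1104 + 1.1016 = 4.212.
Reliability = 4.212 / 4.7016 = 0.896.

0.896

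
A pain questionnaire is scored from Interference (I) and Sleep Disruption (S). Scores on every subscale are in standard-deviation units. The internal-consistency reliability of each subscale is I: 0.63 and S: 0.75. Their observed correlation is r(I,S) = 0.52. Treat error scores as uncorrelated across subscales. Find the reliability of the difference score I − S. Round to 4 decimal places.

Var(I−S) = 1 + 1 − 2·0.52 = 2 − 1.04 = 0.96.
With uncorrelated errors the cross-covariances are all true-score covariance, so they carry over unchanged; only the diagonal terms shrink to ρᵢσᵢ².
True-score variance = [0.63 + 0.75] − 1.04 = 1.38 − 1.04 = 0.34.
Reliability = 0.34 / 0.96 = 0.3542.

0.3542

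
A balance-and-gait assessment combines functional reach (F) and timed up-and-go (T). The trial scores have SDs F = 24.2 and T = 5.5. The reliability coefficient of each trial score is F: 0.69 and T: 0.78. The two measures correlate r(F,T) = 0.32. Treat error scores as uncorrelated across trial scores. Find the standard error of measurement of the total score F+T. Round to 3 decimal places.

13.719

Var(total) = 615.89 + 85.184 = 701.074.
True-score variance = 427.687 + 85.184 = 512.871, so reliability = 0.7315.
Error variance = 701.074 − 512.871 = 188.203; SEM = √188.203 = 13.719.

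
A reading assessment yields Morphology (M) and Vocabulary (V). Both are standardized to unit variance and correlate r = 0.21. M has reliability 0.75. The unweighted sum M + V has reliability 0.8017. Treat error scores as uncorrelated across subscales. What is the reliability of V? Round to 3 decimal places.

0.770

Var(M+V) = 2 + 2·0.21 = 2.420.
True-score variance = ρ_M + ρ_V + 2·0.21, so 0.8017 = (0.75 + ρ_V + 0.42) / 2.420.
ρ_V = 0.8017·2.420 − 0.75 − 0.42 = 0.770.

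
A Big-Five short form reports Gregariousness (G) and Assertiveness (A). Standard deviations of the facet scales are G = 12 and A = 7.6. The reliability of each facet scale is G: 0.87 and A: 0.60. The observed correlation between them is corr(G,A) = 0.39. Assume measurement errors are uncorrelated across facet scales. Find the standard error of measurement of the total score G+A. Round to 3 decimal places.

6.467

Var(total) = 201.76 + 71.136 = 272.896.
True-score variance = 159.936 + 71.136 = 231.072, so reliability = 0.8467.
Error variance = 272.896 − 231.072 = 41.824; SEM = √41.824 = 6.467.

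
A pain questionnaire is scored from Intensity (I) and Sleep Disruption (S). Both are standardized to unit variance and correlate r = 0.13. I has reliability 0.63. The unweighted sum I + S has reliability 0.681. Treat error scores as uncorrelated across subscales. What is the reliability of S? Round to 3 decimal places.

Var(I+S) = 2 + 2·0.13 = 2.260.
True-score variance = ρ_I + ρ_S + 2·0.13, so 0.681 = (0.63 + ρ_S + 0.26) / 2.260.
ρ_S = 0.681·2.260 − 0.63 − 0.26 = 0.649.

0.649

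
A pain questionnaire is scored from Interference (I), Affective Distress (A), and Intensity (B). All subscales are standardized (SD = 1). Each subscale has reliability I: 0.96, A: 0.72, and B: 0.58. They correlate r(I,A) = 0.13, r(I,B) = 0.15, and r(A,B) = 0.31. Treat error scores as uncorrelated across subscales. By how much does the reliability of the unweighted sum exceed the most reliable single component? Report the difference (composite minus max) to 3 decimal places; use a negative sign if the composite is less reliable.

-0.137

Var(sum) = 3 + 1.18 = 4.18; true-score variance = 2.26 + 1.18 = 3.44; composite reliability = 0.8230.
Max component reliability = 0.9600.
Difference = 0.8230 − 0.9600 = -0.137.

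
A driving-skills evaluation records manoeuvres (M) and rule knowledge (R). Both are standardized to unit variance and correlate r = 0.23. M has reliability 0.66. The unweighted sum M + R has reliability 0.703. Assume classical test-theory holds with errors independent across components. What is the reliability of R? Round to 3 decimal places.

0.609

Var(M+R) = 2 + 2·0.23 = 2.460.
True-score variance = ρ_M + ρ_R + 2·0.23, so 0.703 = (0.66 + ρ_R + 0.46) / 2.460.
ρ_R = 0.703·2.460 − 0.66 − 0.46 = 0.609.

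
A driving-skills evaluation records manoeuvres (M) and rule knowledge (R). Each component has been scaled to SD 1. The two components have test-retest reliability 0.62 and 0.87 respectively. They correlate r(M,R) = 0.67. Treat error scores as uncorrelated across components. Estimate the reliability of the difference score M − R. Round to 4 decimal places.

Var(M−R) = 1 + 1 − 2·0.67 = 2 − 1.34 = 0.66.
Because errors are independent across components, Cov(Tᵢ,Tⱼ) = Cov(Xᵢ,Xⱼ); the off-diagonal part of the true-score variance is the same as above.
True-score variance = [0.62 + 0.87] − 1.34 = 1.49 − 1.34 = 0.15.
Reliability = 0.15 / 0.66 = 0.2273.

0.2273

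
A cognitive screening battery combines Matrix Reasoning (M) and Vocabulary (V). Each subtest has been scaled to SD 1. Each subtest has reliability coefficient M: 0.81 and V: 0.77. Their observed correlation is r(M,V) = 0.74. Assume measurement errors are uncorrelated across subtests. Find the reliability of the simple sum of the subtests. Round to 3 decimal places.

Var(M+V) = 2 + 2·[0.74] = 2 + 1.48 = 3.48.
With uncorrelated errors the cross-covariances are all true-score covariance, so they carry over unchanged; only the diagonal terms shrink to ρᵢσᵢ².
True-score variance = [0.81 + 0.77] + 1.48 = 1.58 + 1.48 = 3.06.
Reliability = 3.06 / 3.48 = 0.879.

0.879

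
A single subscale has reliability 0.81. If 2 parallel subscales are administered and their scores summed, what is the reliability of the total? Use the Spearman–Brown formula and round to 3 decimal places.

ρ_k = kρ / (1 + (k−1)ρ) = 2·0.81 / (1 + 1·0.81) = 1.620 / 1.810 = 0.895.

0.895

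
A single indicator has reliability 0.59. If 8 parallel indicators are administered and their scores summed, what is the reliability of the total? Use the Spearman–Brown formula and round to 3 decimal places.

ρ_k = kρ / (1 + (k−1)ρ) = 8·0.59 / (1 + 7·0.59) = 4.720 / 5.130 = 0.920.

0.920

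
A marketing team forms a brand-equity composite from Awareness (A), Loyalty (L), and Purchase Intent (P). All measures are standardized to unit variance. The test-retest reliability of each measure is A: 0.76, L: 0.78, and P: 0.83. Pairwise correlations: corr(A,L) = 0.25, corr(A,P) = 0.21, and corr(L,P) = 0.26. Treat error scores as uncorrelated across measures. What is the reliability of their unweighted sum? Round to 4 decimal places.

0.8581

Var(A+L+P) = 3 + 2·[0.25 + 0.21 + 0.26] = 3 + 1.44 = 4.44.
Because errors are independent across components, Cov(Tᵢ,Tⱼ) = Cov(Xᵢ,Xⱼ); the off-diagonal part of the true-score variance is the same as above.
True-score variance = [0.76 + 0.78 + 0.83] + 1.44 = 2.37 + 1.44 = 3.81.
Reliability = 3.81 / 4.44 = 0.8581.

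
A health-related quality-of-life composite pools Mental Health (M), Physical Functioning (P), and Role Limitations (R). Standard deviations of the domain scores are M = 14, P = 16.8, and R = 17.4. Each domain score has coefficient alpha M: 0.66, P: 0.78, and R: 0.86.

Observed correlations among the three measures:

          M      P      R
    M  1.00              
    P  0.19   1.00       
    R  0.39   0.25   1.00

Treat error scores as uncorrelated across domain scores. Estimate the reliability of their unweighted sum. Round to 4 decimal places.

Var(M+P+R) = 14² + 16.8² + 17.4² + 2·[14·16.8·0.19 + 14·17.4·0.39 + 16.8·17.4·0.25] = 781 + 425.544 = 1206.54.
With uncorrelated errors the cross-covariances are all true-score covariance, so they carry over unchanged; only the diagonal terms shrink to ρᵢσᵢ².
True-score variance = [14²·0.66 + 16.8²·0.78 + 17.4²·0.86] + 425.544 = 609.881 + 425.544 = 1035.42.
Reliability = 1035.42 / 1206.54 = 0.8582.

0.8582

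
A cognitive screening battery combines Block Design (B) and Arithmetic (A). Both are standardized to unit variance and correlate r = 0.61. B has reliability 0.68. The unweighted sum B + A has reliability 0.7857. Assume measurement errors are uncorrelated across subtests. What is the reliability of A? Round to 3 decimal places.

Var(B+A) = 2 + 2·0.61 = 3.220.
True-score variance = ρ_B + ρ_A + 2·0.61, so 0.7857 = (0.68 + ρ_A + 1.22) / 3.220.
ρ_A = 0.7857·3.220 − 0.68 − 1.22 = 0.630.

0.630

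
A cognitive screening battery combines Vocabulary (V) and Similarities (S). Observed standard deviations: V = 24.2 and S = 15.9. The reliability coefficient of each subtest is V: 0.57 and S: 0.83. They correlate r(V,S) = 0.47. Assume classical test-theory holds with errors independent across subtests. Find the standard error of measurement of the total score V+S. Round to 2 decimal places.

Var(total) = 838.45 + 361.693 = 1200.14.
True-score variance = 543.647 + 361.693 = 905.34, so reliability = 0.7544.
Error variance = 1200.14 − 905.34 = 294.803; SEM = √294.803 = 17.17.

17.17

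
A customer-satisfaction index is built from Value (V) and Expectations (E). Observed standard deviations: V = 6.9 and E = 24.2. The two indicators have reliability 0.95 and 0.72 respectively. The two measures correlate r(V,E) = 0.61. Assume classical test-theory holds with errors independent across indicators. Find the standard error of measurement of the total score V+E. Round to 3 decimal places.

12.898

Var(total) = 633.25 + 203.716 = 836.966.
True-score variance = 466.89 + 203.716 = 670.606, so reliability = 0.8012.
Error variance = 836.966 − 670.606 = 166.36; SEM = √166.36 = 12.898.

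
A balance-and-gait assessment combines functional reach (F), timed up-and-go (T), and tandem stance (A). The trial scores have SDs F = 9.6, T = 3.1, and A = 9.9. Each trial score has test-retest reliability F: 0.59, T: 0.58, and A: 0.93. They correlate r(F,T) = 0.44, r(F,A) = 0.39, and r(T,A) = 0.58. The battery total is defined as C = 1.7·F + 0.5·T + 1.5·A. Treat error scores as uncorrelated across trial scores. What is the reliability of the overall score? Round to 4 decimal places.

0.8272

Var(C) = 1.7²·9.6² + 0.5²·3.1² + 1.5²·9.9² + 2·[0.85·9.6·3.1·0.44 + 2.55·9.6·9.9·0.39 + 0.75·3.1·9.9·0.58] = 489.267 + 237.995 = 727.263.
With uncorrelated errors the cross-covariances are all true-score covariance, so they carry over unchanged; only the diagonal terms shrink to ρᵢσᵢ².
True-score variance = [1.7²·9.6²·0.59 + 0.5²·3.1²·0.58 + 1.5²·9.9²·0.93] + 237.995 = 363.621 + 237.995 = 601.617.
Reliability = 601.617 / 727.263 = 0.8272.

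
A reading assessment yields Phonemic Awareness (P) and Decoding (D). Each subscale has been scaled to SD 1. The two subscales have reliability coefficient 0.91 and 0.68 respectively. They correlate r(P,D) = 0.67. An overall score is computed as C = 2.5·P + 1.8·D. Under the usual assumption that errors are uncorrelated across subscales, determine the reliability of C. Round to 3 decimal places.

Var(C) = 2.5² + 1.8² + 2·[4.5·0.67] = 9.49 + 6.03 = 15.52.
Under uncorrelated errors the observed covariances equal the true-score covariances, so only the own-variance terms attenuate.
True-score variance = [2.5²·0.91 + 1.8²·0.68] + 6.03 = 7.8907 + 6.03 = 13.9207.
Reliability = 13.9207 / 15.52 = 0.897.

0.897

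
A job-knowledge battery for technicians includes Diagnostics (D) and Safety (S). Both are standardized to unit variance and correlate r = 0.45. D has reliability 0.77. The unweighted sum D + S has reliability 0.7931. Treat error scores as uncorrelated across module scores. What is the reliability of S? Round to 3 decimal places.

Var(D+S) = 2 + 2·0.45 = 2.900.
True-score variance = ρ_D + ρ_S + 2·0.45, so 0.7931 = (0.77 + ρ_S + 0.90) / 2.900.
ρ_S = 0.7931·2.900 − 0.77 − 0.90 = 0.630.

0.630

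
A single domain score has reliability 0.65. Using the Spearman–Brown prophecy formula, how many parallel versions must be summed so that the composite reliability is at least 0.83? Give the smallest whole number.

k ≥ ρ*(1−ρ₁)/(ρ₁(1−ρ*)) = 0.83·0.35 / (0.65·0.17) = 2.629.
Smallest integer k = 3.

3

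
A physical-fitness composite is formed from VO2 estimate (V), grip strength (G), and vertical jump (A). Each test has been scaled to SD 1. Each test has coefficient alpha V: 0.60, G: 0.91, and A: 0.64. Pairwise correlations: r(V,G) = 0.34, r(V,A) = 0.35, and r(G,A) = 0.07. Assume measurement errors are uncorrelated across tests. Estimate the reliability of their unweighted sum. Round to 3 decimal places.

0.812

Var(V+G+A) = 3 + 2·[0.34 + 0.35 + 0.07] = 3 + 1.52 = 4.52.
Under uncorrelated errors the observed covariances equal the true-score covariances, so only the own-variance terms attenuate.
True-score variance = [0.60 + 0.91 + 0.64] + 1.52 = 2.15 + 1.52 = 3.67.
Reliability = 3.67 / 4.52 = 0.812.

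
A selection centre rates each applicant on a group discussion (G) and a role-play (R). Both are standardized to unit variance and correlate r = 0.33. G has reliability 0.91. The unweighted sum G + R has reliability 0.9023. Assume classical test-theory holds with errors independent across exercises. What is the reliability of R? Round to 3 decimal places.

Var(G+R) = 2 + 2·0.33 = 2.660.
True-score variance = ρ_G + ρ_R + 2·0.33, so 0.9023 = (0.91 + ρ_R + 0.66) / 2.660.
ρ_R = 0.9023·2.660 − 0.91 − 0.66 = 0.830.

0.830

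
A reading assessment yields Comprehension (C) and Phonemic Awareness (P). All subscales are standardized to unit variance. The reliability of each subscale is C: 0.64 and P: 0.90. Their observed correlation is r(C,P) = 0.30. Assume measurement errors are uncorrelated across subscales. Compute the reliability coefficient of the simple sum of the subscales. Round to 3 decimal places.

0.823

Var(C+P) = 2 + 2·[0.30] = 2 + 0.6 = 2.6.
With uncorrelated errors the cross-covariances are all true-score covariance, so they carry over unchanged; only the diagonal terms shrink to ρᵢσᵢ².
True-score variance = [0.64 + 0.90] + 0.6 = 1.54 + 0.6 = 2.14.
Reliability = 2.14 / 2.6 = 0.823.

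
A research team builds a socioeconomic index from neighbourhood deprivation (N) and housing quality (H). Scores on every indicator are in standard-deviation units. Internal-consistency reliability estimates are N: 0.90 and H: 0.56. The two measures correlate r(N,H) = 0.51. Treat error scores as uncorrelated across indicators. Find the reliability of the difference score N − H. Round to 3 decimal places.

0.449

Var(N−H) = 1 + 1 − 2·0.51 = 2 − 1.02 = 0.98.
With uncorrelated errors the cross-covariances are all true-score covariance, so they carry over unchanged; only the diagonal terms shrink to ρᵢσᵢ².
True-score variance = [0.90 + 0.56] − 1.02 = 1.46 − 1.02 = 0.44.
Reliability = 0.44 / 0.98 = 0.449.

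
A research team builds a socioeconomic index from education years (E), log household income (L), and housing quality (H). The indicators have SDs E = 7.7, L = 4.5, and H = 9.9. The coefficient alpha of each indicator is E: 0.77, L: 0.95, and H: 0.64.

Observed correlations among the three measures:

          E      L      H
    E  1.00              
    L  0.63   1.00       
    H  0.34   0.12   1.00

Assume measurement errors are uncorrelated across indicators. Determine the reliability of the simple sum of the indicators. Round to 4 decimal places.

Var(E+L+H) = 7.7² + 4.5² + 9.9² + 2·[7.7·4.5·0.63 + 7.7·9.9·0.34 + 4.5·9.9·0.12] = 177.55 + 106.187 = 283.737.
Under uncorrelated errors the observed covariances equal the true-score covariances, so only the own-variance terms attenuate.
True-score variance = [7.7²·0.77 + 4.5²·0.95 + 9.9²·0.64] + 106.187 = 127.617 + 106.187 = 233.805.
Reliability = 233.805 / 283.737 = 0.8240.

0.8240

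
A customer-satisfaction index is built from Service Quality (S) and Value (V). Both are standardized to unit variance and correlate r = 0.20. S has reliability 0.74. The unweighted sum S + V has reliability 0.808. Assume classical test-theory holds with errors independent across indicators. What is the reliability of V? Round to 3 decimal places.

0.799

Var(S+V) = 2 + 2·0.20 = 2.400.
True-score variance = ρ_S + ρ_V + 2·0.20, so 0.808 = (0.74 + ρ_V + 0.40) / 2.400.
ρ_V = 0.808·2.400 − 0.74 − 0.40 = 0.799.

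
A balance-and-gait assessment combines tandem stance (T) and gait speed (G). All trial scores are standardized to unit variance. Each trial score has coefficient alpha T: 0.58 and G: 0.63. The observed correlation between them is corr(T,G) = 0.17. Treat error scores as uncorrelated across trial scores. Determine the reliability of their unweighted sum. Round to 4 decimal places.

0.6624

Var(T+G) = 2 + 2·[0.17] = 2 + 0.34 = 2.34.
Because errors are independent across components, Cov(Tᵢ,Tⱼ) = Cov(Xᵢ,Xⱼ); the off-diagonal part of the true-score variance is the same as above.
True-score variance = [0.58 + 0.63] + 0.34 = 1.21 + 0.34 = 1.55.
Reliability = 1.55 / 2.34 = 0.6624.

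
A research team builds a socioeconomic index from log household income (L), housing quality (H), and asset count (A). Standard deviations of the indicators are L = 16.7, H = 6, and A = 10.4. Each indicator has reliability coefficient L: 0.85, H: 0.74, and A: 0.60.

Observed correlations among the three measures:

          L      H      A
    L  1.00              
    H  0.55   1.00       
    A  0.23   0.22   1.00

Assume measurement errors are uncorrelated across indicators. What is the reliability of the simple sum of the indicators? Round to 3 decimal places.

Var(L+H+A) = 16.7² + 6² + 10.4² + 2·[16.7·6·0.55 + 16.7·10.4·0.23 + 6·10.4·0.22] = 423.05 + 217.569 = 640.619.
Under uncorrelated errors the observed covariances equal the true-score covariances, so only the own-variance terms attenuate.
True-score variance = [16.7²·0.85 + 6²·0.74 + 10.4²·0.60] + 217.569 = 328.592 + 217.569 = 546.161.
Reliability = 546.161 / 640.619 = 0.853.

0.853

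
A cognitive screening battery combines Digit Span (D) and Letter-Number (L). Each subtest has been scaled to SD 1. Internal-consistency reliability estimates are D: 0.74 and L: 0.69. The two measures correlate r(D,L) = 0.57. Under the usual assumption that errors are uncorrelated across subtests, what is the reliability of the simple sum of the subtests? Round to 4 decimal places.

Var(D+L) = 2 + 2·[0.57] = 2 + 1.14 = 3.14.
Under uncorrelated errors the observed covariances equal the true-score covariances, so only the own-variance terms attenuate.
True-score variance = [0.74 + 0.69] + 1.14 = 1.43 + 1.14 = 2.57.
Reliability = 2.57 / 3.14 = 0.8185.

0.8185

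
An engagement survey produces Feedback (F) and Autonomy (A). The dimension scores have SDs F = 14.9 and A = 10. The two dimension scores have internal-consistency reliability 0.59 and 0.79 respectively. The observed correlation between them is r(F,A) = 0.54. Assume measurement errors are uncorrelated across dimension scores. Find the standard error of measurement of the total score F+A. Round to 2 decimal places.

Var(total) = 322.01 + 160.92 = 482.93.
True-score variance = 209.986 + 160.92 = 370.906, so reliability = 0.7680.
Error variance = 482.93 − 370.906 = 112.024; SEM = √112.024 = 10.58.

10.58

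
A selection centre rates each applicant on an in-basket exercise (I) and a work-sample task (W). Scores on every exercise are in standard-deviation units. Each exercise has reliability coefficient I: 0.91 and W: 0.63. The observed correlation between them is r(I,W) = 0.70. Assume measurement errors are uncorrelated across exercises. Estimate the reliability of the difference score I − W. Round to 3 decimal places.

0.233

Var(I−W) = 1 + 1 − 2·0.70 = 2 − 1.4 = 0.6.
Because errors are independent across components, Cov(Tᵢ,Tⱼ) = Cov(Xᵢ,Xⱼ); the off-diagonal part of the true-score variance is the same as above.
True-score variance = [0.91 + 0.63] − 1.4 = 1.54 − 1.4 = 0.14.
Reliability = 0.14 / 0.6 = 0.233.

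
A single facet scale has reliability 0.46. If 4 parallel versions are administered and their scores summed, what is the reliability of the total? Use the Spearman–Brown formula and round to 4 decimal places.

ρ_k = kρ / (1 + (k−1)ρ) = 4·0.46 / (1 + 3·0.46) = 1.840 / 2.380 = 0.7731.

0.7731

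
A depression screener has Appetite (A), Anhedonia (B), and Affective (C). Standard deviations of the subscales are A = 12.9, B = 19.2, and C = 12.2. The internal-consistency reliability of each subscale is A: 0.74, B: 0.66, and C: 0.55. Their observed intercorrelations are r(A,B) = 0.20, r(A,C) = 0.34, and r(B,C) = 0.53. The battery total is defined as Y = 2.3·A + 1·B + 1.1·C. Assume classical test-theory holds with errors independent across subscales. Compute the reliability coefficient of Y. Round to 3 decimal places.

0.802

Var(Y) = 2.3²·12.9² + 19.2² + 1.1²·12.2² + 2·[2.3·12.9·19.2·0.20 + 2.53·12.9·12.2·0.34 + 1.1·19.2·12.2·0.53] = 1429.05 + 771.746 = 2200.79.
Under uncorrelated errors the observed covariances equal the true-score covariances, so only the own-variance terms attenuate.
True-score variance = [2.3²·12.9²·0.74 + 19.2²·0.66 + 1.1²·12.2²·0.55] + 771.746 = 993.784 + 771.746 = 1765.53.
Reliability = 1765.53 / 2200.79 = 0.802.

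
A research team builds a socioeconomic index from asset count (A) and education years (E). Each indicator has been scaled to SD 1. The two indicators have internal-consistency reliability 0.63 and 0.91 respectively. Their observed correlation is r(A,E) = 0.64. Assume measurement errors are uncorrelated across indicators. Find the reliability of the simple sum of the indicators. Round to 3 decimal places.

Var(A+E) = 2 + 2·[0.64] = 2 + 1.28 = 3.28.
Under uncorrelated errors the observed covariances equal the true-score covariances, so only the own-variance terms attenuate.
True-score variance = [0.63 + 0.91] + 1.28 = 1.54 + 1.28 = 2.82.
Reliability = 2.82 / 3.28 = 0.860.

0.860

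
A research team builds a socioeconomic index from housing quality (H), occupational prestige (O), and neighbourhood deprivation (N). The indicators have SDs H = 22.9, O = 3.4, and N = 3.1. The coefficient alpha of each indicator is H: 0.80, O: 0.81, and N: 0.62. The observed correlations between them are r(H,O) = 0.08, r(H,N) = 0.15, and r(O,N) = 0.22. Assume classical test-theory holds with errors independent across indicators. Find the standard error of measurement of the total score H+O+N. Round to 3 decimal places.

10.523

Var(total) = 545.58 + 38.3922 = 583.972.
True-score variance = 434.85 + 38.3922 = 473.242, so reliability = 0.8104.
Error variance = 583.972 − 473.242 = 110.73; SEM = √110.73 = 10.523.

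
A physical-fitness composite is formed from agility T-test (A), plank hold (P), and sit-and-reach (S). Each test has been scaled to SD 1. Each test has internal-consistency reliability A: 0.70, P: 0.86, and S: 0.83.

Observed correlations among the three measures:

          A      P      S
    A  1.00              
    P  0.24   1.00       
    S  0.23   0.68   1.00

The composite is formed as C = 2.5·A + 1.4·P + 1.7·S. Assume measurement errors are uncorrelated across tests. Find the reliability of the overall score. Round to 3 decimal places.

0.853

Var(C) = 2.5² + 1.4² + 1.7² + 2·[3.5·0.24 + 4.25·0.23 + 2.38·0.68] = 11.1 + 6.8718 = 17.9718.
With uncorrelated errors the cross-covariances are all true-score covariance, so they carry over unchanged; only the diagonal terms shrink to ρᵢσᵢ².
True-score variance = [2.5²·0.70 + 1.4²·0.86 + 1.7²·0.83] + 6.8718 = 8.4593 + 6.8718 = 15.3311.
Reliability = 15.3311 / 17.9718 = 0.853.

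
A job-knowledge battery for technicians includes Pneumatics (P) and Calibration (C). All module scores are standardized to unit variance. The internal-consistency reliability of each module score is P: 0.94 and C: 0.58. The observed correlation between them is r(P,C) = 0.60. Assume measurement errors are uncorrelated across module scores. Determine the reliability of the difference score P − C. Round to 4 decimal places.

Var(P−C) = 1 + 1 − 2·0.60 = 2 − 1.2 = 0.8.
Because errors are independent across components, Cov(Tᵢ,Tⱼ) = Cov(Xᵢ,Xⱼ); the off-diagonal part of the true-score variance is the same as above.
True-score variance = [0.94 + 0.58] − 1.2 = 1.52 − 1.2 = 0.32.
Reliability = 0.32 / 0.8 = 0.4000.

0.4000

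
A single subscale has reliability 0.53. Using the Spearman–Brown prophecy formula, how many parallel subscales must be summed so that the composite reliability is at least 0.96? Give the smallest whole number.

k ≥ ρ*(1−ρ₁)/(ρ₁(1−ρ*)) = 0.96·0.47 / (0.53·0.04) = 21.283.
Smallest integer k = 22.

22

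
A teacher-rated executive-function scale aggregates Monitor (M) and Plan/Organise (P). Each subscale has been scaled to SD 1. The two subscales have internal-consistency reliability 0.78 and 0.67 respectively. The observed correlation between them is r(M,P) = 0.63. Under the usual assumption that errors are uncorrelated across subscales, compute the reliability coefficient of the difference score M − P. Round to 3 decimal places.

0.257

Var(M−P) = 1 + 1 − 2·0.63 = 2 − 1.26 = 0.74.
Under uncorrelated errors the observed covariances equal the true-score covariances, so only the own-variance terms attenuate.
True-score variance = [0.78 + 0.67] − 1.26 = 1.45 − 1.26 = 0.19.
Reliability = 0.19 / 0.74 = 0.257.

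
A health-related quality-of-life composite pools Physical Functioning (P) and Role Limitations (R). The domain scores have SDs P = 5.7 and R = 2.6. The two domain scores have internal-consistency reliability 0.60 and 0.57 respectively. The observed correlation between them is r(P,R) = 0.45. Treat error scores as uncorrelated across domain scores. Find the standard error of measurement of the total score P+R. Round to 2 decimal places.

Var(total) = 39.25 + 13.338 = 52.588.
True-score variance = 23.3472 + 13.338 = 36.6852, so reliability = 0.6976.
Error variance = 52.588 − 36.6852 = 15.9028; SEM = √15.9028 = 3.99.

3.99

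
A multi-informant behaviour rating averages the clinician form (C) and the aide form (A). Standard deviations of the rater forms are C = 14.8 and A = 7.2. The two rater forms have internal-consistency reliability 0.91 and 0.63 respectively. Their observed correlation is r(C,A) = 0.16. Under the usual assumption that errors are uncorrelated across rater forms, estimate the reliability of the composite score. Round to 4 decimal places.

0.8725

Var(C+A) = 14.8² + 7.2² + 2·[14.8·7.2·0.16] = 270.88 + 34.0992 = 304.979.
With uncorrelated errors the cross-covariances are all true-score covariance, so they carry over unchanged; only the diagonal terms shrink to ρᵢσᵢ².
True-score variance = [14.8²·0.91 + 7.2²·0.63] + 34.0992 = 231.986 + 34.0992 = 266.085.
Reliability = 266.085 / 304.979 = 0.8725.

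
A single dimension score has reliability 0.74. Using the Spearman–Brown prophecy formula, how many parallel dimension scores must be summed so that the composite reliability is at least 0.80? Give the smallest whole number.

2

k ≥ ρ*(1−ρ₁)/(ρ₁(1−ρ*)) = 0.80·0.26 / (0.74·0.20) = 1.405.
Smallest integer k = 2.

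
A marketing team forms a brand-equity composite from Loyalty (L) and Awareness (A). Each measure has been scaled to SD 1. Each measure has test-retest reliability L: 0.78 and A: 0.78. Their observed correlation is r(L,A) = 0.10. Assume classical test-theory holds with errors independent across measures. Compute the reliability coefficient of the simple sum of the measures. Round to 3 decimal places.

Var(L+A) = 2 + 2·[0.10] = 2 + 0.2 = 2.2.
Under uncorrelated errors the observed covariances equal the true-score covariances, so only the own-variance terms attenuate.
True-score variance = [0.78 + 0.78] + 0.2 = 1.56 + 0.2 = 1.76.
Reliability = 1.76 / 2.2 = 0.800.

0.800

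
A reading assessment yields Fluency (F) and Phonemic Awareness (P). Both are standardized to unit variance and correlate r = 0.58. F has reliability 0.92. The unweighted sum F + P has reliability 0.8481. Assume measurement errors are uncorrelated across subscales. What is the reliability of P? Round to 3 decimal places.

0.600

Var(F+P) = 2 + 2·0.58 = 3.160.
True-score variance = ρ_F + ρ_P + 2·0.58, so 0.8481 = (0.92 + ρ_P + 1.16) / 3.160.
ρ_P = 0.8481·3.160 − 0.92 − 1.16 = 0.600.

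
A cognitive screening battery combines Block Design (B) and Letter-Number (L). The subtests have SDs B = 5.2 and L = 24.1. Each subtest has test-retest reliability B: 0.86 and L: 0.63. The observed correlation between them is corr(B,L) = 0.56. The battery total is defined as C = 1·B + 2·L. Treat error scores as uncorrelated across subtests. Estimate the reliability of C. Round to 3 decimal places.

0.672

Var(C) = 5.2² + 2²·24.1² + 2·[2·5.2·24.1·0.56] = 2350.28 + 280.717 = 2631.
Under uncorrelated errors the observed covariances equal the true-score covariances, so only the own-variance terms attenuate.
True-score variance = [5.2²·0.86 + 2²·24.1²·0.63] + 280.717 = 1486.9 + 280.717 = 1767.61.
Reliability = 1767.61 / 2631 = 0.672.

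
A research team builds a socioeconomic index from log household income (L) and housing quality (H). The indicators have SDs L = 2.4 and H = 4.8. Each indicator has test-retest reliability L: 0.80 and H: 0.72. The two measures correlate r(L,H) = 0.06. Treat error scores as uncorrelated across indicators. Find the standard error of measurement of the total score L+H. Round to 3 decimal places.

2.757

Var(total) = 28.8 + 1.3824 = 30.1824.
True-score variance = 21.1968 + 1.3824 = 22.5792, so reliability = 0.7481.
Error variance = 30.1824 − 22.5792 = 7.6032; SEM = √7.6032 = 2.757.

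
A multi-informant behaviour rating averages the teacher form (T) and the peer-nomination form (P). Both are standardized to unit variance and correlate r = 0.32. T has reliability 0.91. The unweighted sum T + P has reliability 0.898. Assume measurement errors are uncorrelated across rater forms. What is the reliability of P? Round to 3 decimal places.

Var(T+P) = 2 + 2·0.32 = 2.640.
True-score variance = ρ_T + ρ_P + 2·0.32, so 0.898 = (0.91 + ρ_P + 0.64) / 2.640.
ρ_P = 0.898·2.640 − 0.91 − 0.64 = 0.821.

0.821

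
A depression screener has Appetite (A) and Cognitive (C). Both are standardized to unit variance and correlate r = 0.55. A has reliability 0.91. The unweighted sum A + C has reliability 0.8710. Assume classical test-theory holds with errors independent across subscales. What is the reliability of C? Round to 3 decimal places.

0.690

Var(A+C) = 2 + 2·0.55 = 3.100.
True-score variance = ρ_A + ρ_C + 2·0.55, so 0.8710 = (0.91 + ρ_C + 1.10) / 3.100.
ρ_C = 0.8710·3.100 − 0.91 − 1.10 = 0.690.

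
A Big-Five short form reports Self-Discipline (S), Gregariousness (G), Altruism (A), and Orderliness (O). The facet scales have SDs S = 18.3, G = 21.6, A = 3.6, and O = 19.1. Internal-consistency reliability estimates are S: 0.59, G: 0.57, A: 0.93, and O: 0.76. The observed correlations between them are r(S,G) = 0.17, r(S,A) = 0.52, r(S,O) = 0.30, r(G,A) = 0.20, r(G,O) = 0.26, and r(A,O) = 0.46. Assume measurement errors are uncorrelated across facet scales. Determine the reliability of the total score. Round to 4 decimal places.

Var(S+G+A+O) = 18.3² + 21.6² + 3.6² + 19.1² + 2·[18.3·21.6·0.17 + 18.3·3.6·0.52 + 18.3·19.1·0.30 + 21.6·3.6·0.20 + 21.6·19.1·0.26 + 3.6·19.1·0.46] = 1179.22 + 721.523 = 1900.74.
Under uncorrelated errors the observed covariances equal the true-score covariances, so only the own-variance terms attenuate.
True-score variance = [18.3²·0.59 + 21.6²·0.57 + 3.6²·0.93 + 19.1²·0.76] + 721.523 = 752.833 + 721.523 = 1474.36.
Reliability = 1474.36 / 1900.74 = 0.7757.

0.7757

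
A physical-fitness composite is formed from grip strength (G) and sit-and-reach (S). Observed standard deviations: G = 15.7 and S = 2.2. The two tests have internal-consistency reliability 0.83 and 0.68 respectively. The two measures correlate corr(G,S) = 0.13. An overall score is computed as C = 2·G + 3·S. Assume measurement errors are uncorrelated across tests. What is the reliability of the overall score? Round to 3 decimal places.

Var(C) = 2²·15.7² + 3²·2.2² + 2·[6·15.7·2.2·0.13] = 1029.52 + 53.8824 = 1083.4.
With uncorrelated errors the cross-covariances are all true-score covariance, so they carry over unchanged; only the diagonal terms shrink to ρᵢσᵢ².
True-score variance = [2²·15.7²·0.83 + 3²·2.2²·0.68] + 53.8824 = 847.968 + 53.8824 = 901.85.
Reliability = 901.85 / 1083.4 = 0.832.

0.832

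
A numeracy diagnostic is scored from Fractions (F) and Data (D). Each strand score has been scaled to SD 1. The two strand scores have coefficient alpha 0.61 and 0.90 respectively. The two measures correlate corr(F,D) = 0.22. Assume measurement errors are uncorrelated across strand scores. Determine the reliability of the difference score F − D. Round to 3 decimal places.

0.686

Var(F−D) = 1 + 1 − 2·0.22 = 2 − 0.44 = 1.56.
Because errors are independent across components, Cov(Tᵢ,Tⱼ) = Cov(Xᵢ,Xⱼ); the off-diagonal part of the true-score variance is the same as above.
True-score variance = [0.61 + 0.90] − 0.44 = 1.51 − 0.44 = 1.07.
Reliability = 1.07 / 1.56 = 0.686.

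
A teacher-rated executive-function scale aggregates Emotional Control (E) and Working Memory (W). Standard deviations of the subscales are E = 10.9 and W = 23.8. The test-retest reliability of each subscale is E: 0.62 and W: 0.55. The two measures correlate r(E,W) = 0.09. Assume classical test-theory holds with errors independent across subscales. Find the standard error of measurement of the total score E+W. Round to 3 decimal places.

17.322

Var(total) = 685.25 + 46.6956 = 731.946.
True-score variance = 385.204 + 46.6956 = 431.9, so reliability = 0.5901.
Error variance = 731.946 − 431.9 = 300.046; SEM = √300.046 = 17.322.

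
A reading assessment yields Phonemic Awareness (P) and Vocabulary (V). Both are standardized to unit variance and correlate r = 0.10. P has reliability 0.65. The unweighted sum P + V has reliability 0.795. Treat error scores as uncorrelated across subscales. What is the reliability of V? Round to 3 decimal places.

Var(P+V) = 2 + 2·0.10 = 2.200.
True-score variance = ρ_P + ρ_V + 2·0.10, so 0.795 = (0.65 + ρ_V + 0.20) / 2.200.
ρ_V = 0.795·2.200 − 0.65 − 0.20 = 0.899.

0.899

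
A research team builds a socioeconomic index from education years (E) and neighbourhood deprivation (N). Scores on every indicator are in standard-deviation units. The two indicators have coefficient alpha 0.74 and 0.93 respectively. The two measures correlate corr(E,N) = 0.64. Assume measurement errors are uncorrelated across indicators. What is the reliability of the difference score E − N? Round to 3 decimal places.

Var(E−N) = 1 + 1 − 2·0.64 = 2 − 1.28 = 0.72.
With uncorrelated errors the cross-covariances are all true-score covariance, so they carry over unchanged; only the diagonal terms shrink to ρᵢσᵢ².
True-score variance = [0.74 + 0.93] − 1.28 = 1.67 − 1.28 = 0.39.
Reliability = 0.39 / 0.72 = 0.542.

0.542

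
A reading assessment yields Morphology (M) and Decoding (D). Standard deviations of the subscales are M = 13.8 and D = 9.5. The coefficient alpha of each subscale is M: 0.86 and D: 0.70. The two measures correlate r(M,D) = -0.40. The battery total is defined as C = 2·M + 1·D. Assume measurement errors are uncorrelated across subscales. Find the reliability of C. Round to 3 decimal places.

0.792

Var(C) = 2²·13.8² + 9.5² + 2·[2·13.8·9.5·(-0.40)] = 852.01 − 209.76 = 642.25.
Because errors are independent across components, Cov(Tᵢ,Tⱼ) = Cov(Xᵢ,Xⱼ); the off-diagonal part of the true-score variance is the same as above.
True-score variance = [2²·13.8²·0.86 + 9.5²·0.70] − 209.76 = 718.289 − 209.76 = 508.529.
Reliability = 508.529 / 642.25 = 0.792.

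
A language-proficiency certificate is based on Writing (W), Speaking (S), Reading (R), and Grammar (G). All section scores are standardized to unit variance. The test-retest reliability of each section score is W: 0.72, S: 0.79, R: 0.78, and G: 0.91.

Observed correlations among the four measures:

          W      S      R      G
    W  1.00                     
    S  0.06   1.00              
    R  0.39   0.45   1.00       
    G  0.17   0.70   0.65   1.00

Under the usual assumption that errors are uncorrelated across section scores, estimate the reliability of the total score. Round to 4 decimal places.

0.9095

Var(W+S+R+G) = 4 + 2·[0.06 + 0.39 + 0.17 + 0.45 + 0.70 + 0.65] = 4 + 4.84 = 8.84.
Under uncorrelated errors the observed covariances equal the true-score covariances, so only the own-variance terms attenuate.
True-score variance = [0.72 + 0.79 + 0.78 + 0.91] + 4.84 = 3.2 + 4.84 = 8.04.
Reliability = 8.04 / 8.84 = 0.9095.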